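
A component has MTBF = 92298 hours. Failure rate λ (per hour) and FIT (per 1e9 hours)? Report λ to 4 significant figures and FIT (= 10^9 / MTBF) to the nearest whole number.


Formula: λ = 1 / MTBF; FIT = λ × 1e9 = 1e9 / MTBF
λ = 1 / 92298 ≈ 1.083e-05 failures/hour
FIT = 1e9 / 92298 ≈ 10834 failures per 1e9 hours (nearest whole number)

λ = 1.083e-05 /h, FIT = 10834


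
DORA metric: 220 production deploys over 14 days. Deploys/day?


Formula: deployments per day = releases / days
= 220 / 14
= 15.714 deploys/day
(equivalently, 110.0 deploys/week)

15.714 deploys/day


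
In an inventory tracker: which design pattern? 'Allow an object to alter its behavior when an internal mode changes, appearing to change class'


This matches the State pattern

State


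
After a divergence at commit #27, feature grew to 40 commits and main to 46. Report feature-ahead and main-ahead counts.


Common ancestor: commit #27
feature commits after divergence: 40 - 27 = 13
main commits after divergence: 46 - 27 = 19
feature is 13 commits ahead of main
main is 19 commits ahead of feature

feature ahead: 13, main ahead: 19


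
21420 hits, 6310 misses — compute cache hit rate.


Formula: hit rate = hits / (hits + misses) * 100
hit rate = 21420 / (21420 + 6310) * 100
hit rate = 21420 / 27730 * 100
hit rate = 77.24%

77.24%


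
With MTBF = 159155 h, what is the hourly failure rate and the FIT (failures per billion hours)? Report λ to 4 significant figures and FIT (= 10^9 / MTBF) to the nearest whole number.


Formula: λ = 1 / MTBF; FIT = λ × 1e9 = 1e9 / MTBF
λ = 1 / 159155 ≈ 6.283e-06 failures/hour
FIT = 1e9 / 159155 ≈ 6283 failures per 1e9 hours (nearest whole number)

λ = 6.283e-06 /h, FIT = 6283


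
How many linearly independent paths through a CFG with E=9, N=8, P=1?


Formula: V(G) = E - N + 2P
V(G) = 9 - 8 + 2*1
V(G) = 1 + 2
V(G) = 3

3


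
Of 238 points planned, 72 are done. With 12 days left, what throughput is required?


Formula: Required rate = Remaining points / Days left
Remaining = 238 - 72 = 166 points
Required rate = 166 / 12 = 13.83 points/day

13.83 points/day


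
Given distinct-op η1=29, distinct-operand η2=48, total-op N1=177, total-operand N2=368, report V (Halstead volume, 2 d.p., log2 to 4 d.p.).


Formula: V = N * log2(η), where N = N1 + N2 and η = η1 + η2
η = 29 + 48 = 77
N = 177 + 368 = 545
log2(77) ≈ 6.2668
V = 545 * 6.2668 = 3415.41

3415.41


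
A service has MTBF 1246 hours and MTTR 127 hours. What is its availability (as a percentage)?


Availability = MTBF / (MTBF + MTTR)
Availability = 1246 / (1246 + 127)
Availability = 1246 / 1373
Availability = 90.7502%

90.7502%


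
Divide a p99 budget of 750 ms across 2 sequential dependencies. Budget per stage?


Formula: per_stage = total_budget / stages
per_stage = 750 / 2
per_stage = 375.0 ms

375.0 ms


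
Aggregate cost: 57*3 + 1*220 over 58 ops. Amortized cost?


Formula: Amortized cost = Total cost / Operations
Total cost = (57 * 3) + (1 * 220)
Total cost = 171 + 220 = 391
Amortized = 391 / 58 = 6.7414

6.7414


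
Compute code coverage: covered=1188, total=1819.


Coverage = covered / total * 100
Coverage = 1188 / 1819 * 100
Coverage = 65.31%

65.31%


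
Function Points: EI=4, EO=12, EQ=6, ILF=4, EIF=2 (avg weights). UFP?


UFP = EI*4 + EO*5 + EQ*4 + ILF*10 + EIF*7
UFP = 4*4 + 12*5 + 6*4 + 4*10 + 2*7
UFP = 16 + 60 + 24 + 40 + 14
UFP = 154

154


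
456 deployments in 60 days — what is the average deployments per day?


Formula: deployments per day = releases / days
= 456 / 60
= 7.6 deploys/day
(equivalently, 53.2 deploys/week)

7.6 deploys/day


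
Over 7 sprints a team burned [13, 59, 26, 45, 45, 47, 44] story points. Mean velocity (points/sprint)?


Formula: Avg velocity = Total points / Number of sprints
Points: [13, 59, 26, 45, 45, 47, 44]
Sum = 13 + 59 + 26 + 45 + 45 + 47 + 44 = 279
Avg velocity = 279 / 7 = 39.86 points/sprint

39.86 points/sprint


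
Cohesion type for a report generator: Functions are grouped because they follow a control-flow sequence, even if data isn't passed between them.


Reasoning: Grouped by order of execution within a routine, not by data flow
Type: Procedural cohesion

Procedural cohesion


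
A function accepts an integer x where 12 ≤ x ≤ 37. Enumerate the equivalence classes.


Valid range: [12, 37]
Class 1: x < 12 — invalid
Class 2: 12 ≤ x ≤ 37 — valid
Class 3: x > 37 — invalid
Total equivalence classes: 3

3 equivalence classes


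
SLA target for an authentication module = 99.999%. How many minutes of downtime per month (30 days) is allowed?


Formula: allowed downtime = period * (100 - SLA) / 100
Period (month (30 days)) = 43200 minutes
Unavailability fraction = (100 - 99.999) / 100
Allowed downtime = 43200 * (100 - 99.999) / 100
Allowed downtime = 0.432 minutes

0.432 minutes


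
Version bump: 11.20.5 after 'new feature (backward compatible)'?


Current: 11.20.5
Change category: 'new feature (backward compatible)' → minor bump
SemVer rule: minor bump → increment MINOR, reset PATCH to 0 (MAJOR unchanged)
New: 11.21.0

11.21.0


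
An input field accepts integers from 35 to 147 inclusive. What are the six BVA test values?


Range: [35, 147]
Boundaries: just below min, min, min+1, max-1, max, just above max
Values: [34, 35, 36, 146, 147, 148]

[34, 35, 36, 146, 147, 148]


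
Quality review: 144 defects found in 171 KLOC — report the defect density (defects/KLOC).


Defect density = defects / KLOC
Defect density = 144 / 171
Defect density = 0.842 defects/KLOC

0.842 defects/KLOC


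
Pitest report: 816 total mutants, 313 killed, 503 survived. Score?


Mutation score = killed / total * 100
Mutation score = 313 / 816 * 100
Mutation score = 38.36%

38.36%


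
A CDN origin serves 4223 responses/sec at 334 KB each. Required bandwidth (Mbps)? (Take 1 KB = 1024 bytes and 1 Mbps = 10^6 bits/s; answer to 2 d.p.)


Formula: Mbps = payload_bytes * RPS * 8 / 1e6
Payload per request = 334 KB = 334 * 1024 = 342016 bytes
Total bytes/sec = 342016 * 4223 = 1444333568
Total bits/sec = 1444333568 * 8 = 11554668544
Mbps = 11554668544 / 1e6 = 11554.67

11554.67 Mbps


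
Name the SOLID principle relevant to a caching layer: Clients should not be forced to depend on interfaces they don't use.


This describes the Interface Segregation Principle (ISP)

Interface Segregation Principle (ISP)


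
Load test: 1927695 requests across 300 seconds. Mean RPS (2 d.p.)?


Formula: throughput = requests / seconds
throughput = 1927695 / 300
throughput = 6425.65 requests/second

6425.65 requests/second


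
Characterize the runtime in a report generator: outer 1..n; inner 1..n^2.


Reasoning: n times n^2
Complexity: O(n^3)

O(n^3)


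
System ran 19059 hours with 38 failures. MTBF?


Formula: MTBF = Total operating time / Number of failures
MTBF = 19059 / 38
MTBF = 501.55 hours

501.55 hours


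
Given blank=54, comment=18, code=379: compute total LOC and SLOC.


Total LOC = blank + comment + code
Total LOC = 54 + 18 + 379 = 451
SLOC (source only) = code = 379

Total LOC: 451, SLOC: 379


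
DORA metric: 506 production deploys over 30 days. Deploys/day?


Formula: deployments per day = releases / days
= 506 / 30
= 16.867 deploys/day
(equivalently, 118.07 deploys/week)

16.867 deploys/day


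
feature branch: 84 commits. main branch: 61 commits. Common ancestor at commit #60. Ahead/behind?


Common ancestor: commit #60
feature commits after divergence: 84 - 60 = 24
main commits after divergence: 61 - 60 = 1
feature is 24 commits ahead of main
main is 1 commits ahead of feature

feature ahead: 24, main ahead: 1


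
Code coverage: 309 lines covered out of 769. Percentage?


Coverage = covered / total * 100
Coverage = 309 / 769 * 100
Coverage = 40.18%

40.18%


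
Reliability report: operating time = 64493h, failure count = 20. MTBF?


Formula: MTBF = Total operating time / Number of failures
MTBF = 64493 / 20
MTBF = 3224.65 hours

3224.65 hours


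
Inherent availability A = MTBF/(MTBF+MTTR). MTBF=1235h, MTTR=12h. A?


Availability = MTBF / (MTBF + MTTR)
Availability = 1235 / (1235 + 12)
Availability = 1235 / 1247
Availability = 99.0377%

99.0377%


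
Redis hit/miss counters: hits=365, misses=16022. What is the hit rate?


Formula: hit rate = hits / (hits + misses) * 100
hit rate = 365 / (365 + 16022) * 100
hit rate = 365 / 16387 * 100
hit rate = 2.23%

2.23%


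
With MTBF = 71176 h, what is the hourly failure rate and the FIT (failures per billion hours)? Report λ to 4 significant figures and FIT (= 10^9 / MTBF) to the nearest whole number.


Formula: λ = 1 / MTBF; FIT = λ × 1e9 = 1e9 / MTBF
λ = 1 / 71176 ≈ 1.405e-05 failures/hour
FIT = 1e9 / 71176 ≈ 14050 failures per 1e9 hours (nearest whole number)

λ = 1.405e-05 /h, FIT = 14050


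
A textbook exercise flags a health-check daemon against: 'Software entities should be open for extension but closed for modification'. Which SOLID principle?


This describes the Open/Closed Principle (OCP)

Open/Closed Principle (OCP)


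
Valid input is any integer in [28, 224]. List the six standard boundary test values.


Range: [28, 224]
Boundaries: just below min, min, min+1, max-1, max, just above max
Values: [27, 28, 29, 223, 224, 225]

[27, 28, 29, 223, 224, 225]


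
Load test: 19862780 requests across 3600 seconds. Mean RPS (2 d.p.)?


Formula: throughput = requests / seconds
throughput = 19862780 / 3600
throughput = 5517.44 requests/second

5517.44 requests/second


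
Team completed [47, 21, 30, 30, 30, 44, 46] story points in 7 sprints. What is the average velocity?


Formula: Avg velocity = Total points / Number of sprints
Points: [47, 21, 30, 30, 30, 44, 46]
Sum = 47 + 21 + 30 + 30 + 30 + 44 + 46 = 248
Avg velocity = 248 / 7 = 35.43 points/sprint

35.43 points/sprint


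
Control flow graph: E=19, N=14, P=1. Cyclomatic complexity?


Formula: V(G) = E - N + 2P
V(G) = 19 - 14 + 2*1
V(G) = 5 + 2
V(G) = 7

7


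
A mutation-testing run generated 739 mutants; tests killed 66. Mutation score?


Mutation score = killed / total * 100
Mutation score = 66 / 739 * 100
Mutation score = 8.93%

8.93%


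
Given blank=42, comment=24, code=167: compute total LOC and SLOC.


Total LOC = blank + comment + code
Total LOC = 42 + 24 + 167 = 233
SLOC (source only) = code = 167

Total LOC: 233, SLOC: 167


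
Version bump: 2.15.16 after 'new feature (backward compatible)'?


Current: 2.15.16
Change category: 'new feature (backward compatible)' → minor bump
SemVer rule: minor bump → increment MINOR, reset PATCH to 0 (MAJOR unchanged)
New: 2.16.0

2.16.0


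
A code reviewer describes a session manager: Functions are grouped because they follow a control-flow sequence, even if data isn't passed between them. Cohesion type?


Reasoning: Grouped by order of execution within a routine, not by data flow
Type: Procedural cohesion

Procedural cohesion


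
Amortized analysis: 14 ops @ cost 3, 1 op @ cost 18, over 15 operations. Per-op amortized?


Formula: Amortized cost = Total cost / Operations
Total cost = (14 * 3) + (1 * 18)
Total cost = 42 + 18 = 60
Amortized = 60 / 15 = 4.0

4.0


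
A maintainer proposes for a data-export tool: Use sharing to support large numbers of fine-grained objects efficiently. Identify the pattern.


This matches the Flyweight pattern

Flyweight


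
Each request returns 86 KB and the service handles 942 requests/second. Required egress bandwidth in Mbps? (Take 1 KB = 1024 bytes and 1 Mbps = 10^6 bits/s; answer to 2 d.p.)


Formula: Mbps = payload_bytes * RPS * 8 / 1e6
Payload per request = 86 KB = 86 * 1024 = 88064 bytes
Total bytes/sec = 88064 * 942 = 82956288
Total bits/sec = 82956288 * 8 = 663650304
Mbps = 663650304 / 1e6 = 663.65

663.65 Mbps


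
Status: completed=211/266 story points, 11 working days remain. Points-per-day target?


Formula: Required rate = Remaining points / Days left
Remaining = 266 - 211 = 55 points
Required rate = 55 / 11 = 5.0 points/day

5.0 points/day


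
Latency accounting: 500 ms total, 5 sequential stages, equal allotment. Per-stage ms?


Formula: per_stage = total_budget / stages
per_stage = 500 / 5
per_stage = 100.0 ms

100.0 ms


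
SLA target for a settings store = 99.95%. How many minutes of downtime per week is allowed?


Formula: allowed downtime = period * (100 - SLA) / 100
Period (week) = 10080 minutes
Unavailability fraction = (100 - 99.95) / 100
Allowed downtime = 10080 * (100 - 99.95) / 100
Allowed downtime = 5.04 minutes

5.04 minutes


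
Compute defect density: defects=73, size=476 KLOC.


Defect density = defects / KLOC
Defect density = 73 / 476
Defect density = 0.153 defects/KLOC

0.153 defects/KLOC


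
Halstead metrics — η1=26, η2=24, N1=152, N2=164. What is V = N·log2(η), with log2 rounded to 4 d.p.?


Formula: V = N * log2(η), where N = N1 + N2 and η = η1 + η2
η = 26 + 24 = 50
N = 152 + 164 = 316
log2(50) ≈ 5.6439
V = 316 * 5.6439 = 1783.47

1783.47


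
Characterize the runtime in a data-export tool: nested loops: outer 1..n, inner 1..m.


Reasoning: product of independent bounds
Complexity: O(n*m)

O(n*m)


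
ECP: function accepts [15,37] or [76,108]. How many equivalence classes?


Valid ranges: [15,37] and [76,108]
Class 1: x < 15 — invalid
Class 2: 15 ≤ x ≤ 37 — valid
Class 3: 37 < x < 76 — invalid (gap between ranges)
Class 4: 76 ≤ x ≤ 108 — valid
Class 5: x > 108 — invalid
Total equivalence classes: 5

5 equivalence classes


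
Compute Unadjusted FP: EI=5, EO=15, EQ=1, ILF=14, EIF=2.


UFP = EI*4 + EO*5 + EQ*4 + ILF*10 + EIF*7
UFP = 5*4 + 15*5 + 1*4 + 14*10 + 2*7
UFP = 20 + 75 + 4 + 140 + 14
UFP = 253

253


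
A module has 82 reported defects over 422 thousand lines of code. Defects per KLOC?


Defect density = defects / KLOC
Defect density = 82 / 422
Defect density = 0.194 defects/KLOC

0.194 defects/KLOC


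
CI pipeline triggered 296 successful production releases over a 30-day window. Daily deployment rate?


Formula: deployments per day = releases / days
= 296 / 30
= 9.867 deploys/day
(equivalently, 69.07 deploys/week)

9.867 deploys/day


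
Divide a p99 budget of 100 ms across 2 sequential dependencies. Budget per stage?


Formula: per_stage = total_budget / stages
per_stage = 100 / 2
per_stage = 50.0 ms

50.0 ms


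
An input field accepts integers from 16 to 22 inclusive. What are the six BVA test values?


Range: [16, 22]
Boundaries: just below min, min, min+1, max-1, max, just above max
Values: [15, 16, 17, 21, 22, 23]

[15, 16, 17, 21, 22, 23]


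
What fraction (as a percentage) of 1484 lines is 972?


Coverage = covered / total * 100
Coverage = 972 / 1484 * 100
Coverage = 65.5%

65.5%


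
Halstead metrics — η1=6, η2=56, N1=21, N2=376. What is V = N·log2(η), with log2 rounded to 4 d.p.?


Formula: V = N * log2(η), where N = N1 + N2 and η = η1 + η2
η = 6 + 56 = 62
N = 21 + 376 = 397
log2(62) ≈ 5.9542
V = 397 * 5.9542 = 2363.82

2363.82


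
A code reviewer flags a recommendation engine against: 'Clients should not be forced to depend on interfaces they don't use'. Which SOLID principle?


This describes the Interface Segregation Principle (ISP)

Interface Segregation Principle (ISP)


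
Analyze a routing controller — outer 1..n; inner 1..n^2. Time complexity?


Reasoning: n times n^2
Complexity: O(n^3)

O(n^3)


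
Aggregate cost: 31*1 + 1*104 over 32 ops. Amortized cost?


Formula: Amortized cost = Total cost / Operations
Total cost = (31 * 1) + (1 * 104)
Total cost = 31 + 104 = 135
Amortized = 135 / 32 = 4.2188

4.2188


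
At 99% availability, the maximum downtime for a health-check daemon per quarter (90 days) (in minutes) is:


Formula: allowed downtime = period * (100 - SLA) / 100
Period (quarter (90 days)) = 129600 minutes
Unavailability fraction = (100 - 99.0) / 100
Allowed downtime = 129600 * (100 - 99.0) / 100
Allowed downtime = 1296.0 minutes

1296.0 minutes


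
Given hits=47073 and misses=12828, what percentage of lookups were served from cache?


Formula: hit rate = hits / (hits + misses) * 100
hit rate = 47073 / (47073 + 12828) * 100
hit rate = 47073 / 59901 * 100
hit rate = 78.58%

78.58%


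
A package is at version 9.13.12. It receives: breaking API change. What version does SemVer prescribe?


Current: 9.13.12
Change category: 'breaking API change' → major bump
SemVer rule: major bump → increment MAJOR, reset MINOR and PATCH to 0
New: 10.0.0

10.0.0


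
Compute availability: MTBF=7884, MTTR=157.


Availability = MTBF / (MTBF + MTTR)
Availability = 7884 / (7884 + 157)
Availability = 7884 / 8041
Availability = 98.0475%

98.0475%


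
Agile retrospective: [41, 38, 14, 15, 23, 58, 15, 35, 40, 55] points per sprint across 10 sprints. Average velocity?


Formula: Avg velocity = Total points / Number of sprints
Points: [41, 38, 14, 15, 23, 58, 15, 35, 40, 55]
Sum = 41 + 38 + 14 + 15 + 23 + 58 + 15 + 35 + 40 + 55 = 334
Avg velocity = 334 / 10 = 33.4 points/sprint

33.4 points/sprint


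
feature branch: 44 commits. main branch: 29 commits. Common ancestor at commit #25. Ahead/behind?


Common ancestor: commit #25
feature commits after divergence: 44 - 25 = 19
main commits after divergence: 29 - 25 = 4
feature is 19 commits ahead of main
main is 4 commits ahead of feature

feature ahead: 19, main ahead: 4


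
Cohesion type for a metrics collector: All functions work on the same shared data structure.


Reasoning: Functions share data
Type: Communicational cohesion

Communicational cohesion


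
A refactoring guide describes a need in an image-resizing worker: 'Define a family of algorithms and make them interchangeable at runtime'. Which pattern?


This matches the Strategy pattern

Strategy


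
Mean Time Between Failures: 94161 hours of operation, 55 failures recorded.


Formula: MTBF = Total operating time / Number of failures
MTBF = 94161 / 55
MTBF = 1712.02 hours

1712.02 hours


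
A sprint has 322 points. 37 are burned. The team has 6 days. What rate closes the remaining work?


Formula: Required rate = Remaining points / Days left
Remaining = 322 - 37 = 285 points
Required rate = 285 / 6 = 47.5 points/day

47.5 points/day


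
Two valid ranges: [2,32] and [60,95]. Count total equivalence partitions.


Valid ranges: [2,32] and [60,95]
Class 1: x < 2 — invalid
Class 2: 2 ≤ x ≤ 32 — valid
Class 3: 32 < x < 60 — invalid (gap between ranges)
Class 4: 60 ≤ x ≤ 95 — valid
Class 5: x > 95 — invalid
Total equivalence classes: 5

5 equivalence classes


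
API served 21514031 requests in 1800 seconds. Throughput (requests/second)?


Formula: throughput = requests / seconds
throughput = 21514031 / 1800
throughput = 11952.24 requests/second

11952.24 requests/second


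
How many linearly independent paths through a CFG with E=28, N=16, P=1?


Formula: V(G) = E - N + 2P
V(G) = 28 - 16 + 2*1
V(G) = 12 + 2
V(G) = 14

14


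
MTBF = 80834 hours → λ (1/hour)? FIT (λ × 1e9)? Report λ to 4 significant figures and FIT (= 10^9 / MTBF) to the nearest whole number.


Formula: λ = 1 / MTBF; FIT = λ × 1e9 = 1e9 / MTBF
λ = 1 / 80834 ≈ 1.237e-05 failures/hour
FIT = 1e9 / 80834 ≈ 12371 failures per 1e9 hours (nearest whole number)

λ = 1.237e-05 /h, FIT = 12371


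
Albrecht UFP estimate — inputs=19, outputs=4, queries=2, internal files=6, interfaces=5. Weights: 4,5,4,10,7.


UFP = EI*4 + EO*5 + EQ*4 + ILF*10 + EIF*7
UFP = 19*4 + 4*5 + 2*4 + 6*10 + 5*7
UFP = 76 + 20 + 8 + 60 + 35
UFP = 199

199


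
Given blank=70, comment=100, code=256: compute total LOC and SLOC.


Total LOC = blank + comment + code
Total LOC = 70 + 100 + 256 = 426
SLOC (source only) = code = 256

Total LOC: 426, SLOC: 256


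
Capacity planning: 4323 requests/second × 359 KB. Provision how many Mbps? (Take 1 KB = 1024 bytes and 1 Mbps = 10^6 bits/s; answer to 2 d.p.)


Formula: Mbps = payload_bytes * RPS * 8 / 1e6
Payload per request = 359 KB = 359 * 1024 = 367616 bytes
Total bytes/sec = 367616 * 4323 = 1589203968
Total bits/sec = 1589203968 * 8 = 12713631744
Mbps = 12713631744 / 1e6 = 12713.63

12713.63 Mbps


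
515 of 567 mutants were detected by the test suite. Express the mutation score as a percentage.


Mutation score = killed / total * 100
Mutation score = 515 / 567 * 100
Mutation score = 90.83%

90.83%


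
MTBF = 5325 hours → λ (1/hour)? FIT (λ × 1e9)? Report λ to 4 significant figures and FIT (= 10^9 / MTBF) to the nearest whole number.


Formula: λ = 1 / MTBF; FIT = λ × 1e9 = 1e9 / MTBF
λ = 1 / 5325 ≈ 1.878e-04 failures/hour
FIT = 1e9 / 5325 ≈ 187793 failures per 1e9 hours (nearest whole number)

λ = 1.878e-04 /h, FIT = 187793


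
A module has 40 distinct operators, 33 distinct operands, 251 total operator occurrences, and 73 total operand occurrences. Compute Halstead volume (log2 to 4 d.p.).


Formula: V = N * log2(η), where N = N1 + N2 and η = η1 + η2
η = 40 + 33 = 73
N = 251 + 73 = 324
log2(73) ≈ 6.1898
V = 324 * 6.1898 = 2005.50

2005.50


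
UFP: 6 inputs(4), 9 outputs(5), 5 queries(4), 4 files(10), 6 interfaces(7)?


UFP = EI*4 + EO*5 + EQ*4 + ILF*10 + EIF*7
UFP = 6*4 + 9*5 + 5*4 + 4*10 + 6*7
UFP = 24 + 45 + 20 + 40 + 42
UFP = 171

171


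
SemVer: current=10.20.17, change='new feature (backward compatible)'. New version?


Current: 10.20.17
Change category: 'new feature (backward compatible)' → minor bump
SemVer rule: minor bump → increment MINOR, reset PATCH to 0 (MAJOR unchanged)
New: 10.21.0

10.21.0


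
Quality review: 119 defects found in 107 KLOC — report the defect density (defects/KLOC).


Defect density = defects / KLOC
Defect density = 119 / 107
Defect density = 1.112 defects/KLOC

1.112 defects/KLOC


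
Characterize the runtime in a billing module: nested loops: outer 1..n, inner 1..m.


Reasoning: product of independent bounds
Complexity: O(n*m)

O(n*m)


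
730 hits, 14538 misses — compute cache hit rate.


Formula: hit rate = hits / (hits + misses) * 100
hit rate = 730 / (730 + 14538) * 100
hit rate = 730 / 15268 * 100
hit rate = 4.78%

4.78%


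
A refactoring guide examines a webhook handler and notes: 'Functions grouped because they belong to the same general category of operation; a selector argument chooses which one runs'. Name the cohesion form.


Reasoning: Grouped by category of activity, not by data or sequence
Type: Logical cohesion

Logical cohesion


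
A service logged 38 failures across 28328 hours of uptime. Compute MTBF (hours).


Formula: MTBF = Total operating time / Number of failures
MTBF = 28328 / 38
MTBF = 745.47 hours

745.47 hours


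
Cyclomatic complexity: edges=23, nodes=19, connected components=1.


Formula: V(G) = E - N + 2P
V(G) = 23 - 19 + 2*1
V(G) = 4 + 2
V(G) = 6

6


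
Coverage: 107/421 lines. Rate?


Coverage = covered / total * 100
Coverage = 107 / 421 * 100
Coverage = 25.42%

25.42%


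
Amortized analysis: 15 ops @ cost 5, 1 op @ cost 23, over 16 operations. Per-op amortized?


Formula: Amortized cost = Total cost / Operations
Total cost = (15 * 5) + (1 * 23)
Total cost = 75 + 23 = 98
Amortized = 98 / 16 = 6.125

6.125


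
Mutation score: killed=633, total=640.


Mutation score = killed / total * 100
Mutation score = 633 / 640 * 100
Mutation score = 98.91%

98.91%


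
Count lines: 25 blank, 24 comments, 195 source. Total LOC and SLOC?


Total LOC = blank + comment + code
Total LOC = 25 + 24 + 195 = 244
SLOC (source only) = code = 195

Total LOC: 244, SLOC: 195


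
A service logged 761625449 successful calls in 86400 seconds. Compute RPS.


Formula: throughput = requests / seconds
throughput = 761625449 / 86400
throughput = 8815.11 requests/second

8815.11 requests/second


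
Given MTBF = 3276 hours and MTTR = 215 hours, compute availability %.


Availability = MTBF / (MTBF + MTTR)
Availability = 3276 / (3276 + 215)
Availability = 3276 / 3491
Availability = 93.8413%

93.8413%


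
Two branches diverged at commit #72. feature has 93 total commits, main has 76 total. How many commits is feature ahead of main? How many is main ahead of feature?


Common ancestor: commit #72
feature commits after divergence: 93 - 72 = 21
main commits after divergence: 76 - 72 = 4
feature is 21 commits ahead of main
main is 4 commits ahead of feature

feature ahead: 21, main ahead: 4


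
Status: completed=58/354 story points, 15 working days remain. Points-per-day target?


Formula: Required rate = Remaining points / Days left
Remaining = 354 - 58 = 296 points
Required rate = 296 / 15 = 19.73 points/day

19.73 points/day


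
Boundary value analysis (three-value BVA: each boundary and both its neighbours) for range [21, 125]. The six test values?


Range: [21, 125]
Boundaries: just below min, min, min+1, max-1, max, just above max
Values: [20, 21, 22, 124, 125, 126]

[20, 21, 22, 124, 125, 126]


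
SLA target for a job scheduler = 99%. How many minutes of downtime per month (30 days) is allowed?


Formula: allowed downtime = period * (100 - SLA) / 100
Period (month (30 days)) = 43200 minutes
Unavailability fraction = (100 - 99.0) / 100
Allowed downtime = 43200 * (100 - 99.0) / 100
Allowed downtime = 432.0 minutes

432.0 minutes


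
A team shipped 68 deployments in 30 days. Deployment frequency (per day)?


Formula: deployments per day = releases / days
= 68 / 30
= 2.267 deploys/day
(equivalently, 15.87 deploys/week)

2.267 deploys/day


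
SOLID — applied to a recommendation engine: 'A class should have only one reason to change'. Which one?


This describes the Single Responsibility Principle (SRP)

Single Responsibility Principle (SRP)


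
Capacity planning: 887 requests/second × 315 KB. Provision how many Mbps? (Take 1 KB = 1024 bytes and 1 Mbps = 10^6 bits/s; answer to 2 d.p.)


Formula: Mbps = payload_bytes * RPS * 8 / 1e6
Payload per request = 315 KB = 315 * 1024 = 322560 bytes
Total bytes/sec = 322560 * 887 = 286110720
Total bits/sec = 286110720 * 8 = 2288885760
Mbps = 2288885760 / 1e6 = 2288.89

2288.89 Mbps


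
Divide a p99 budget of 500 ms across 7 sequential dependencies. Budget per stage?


Formula: per_stage = total_budget / stages
per_stage = 500 / 7
per_stage = 71.43 ms

71.43 ms


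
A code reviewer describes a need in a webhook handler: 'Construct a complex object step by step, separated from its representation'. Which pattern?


This matches the Builder pattern

Builder


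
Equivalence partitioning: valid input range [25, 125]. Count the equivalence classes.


Valid range: [25, 125]
Class 1: x < 25 — invalid
Class 2: 25 ≤ x ≤ 125 — valid
Class 3: x > 125 — invalid
Total equivalence classes: 3

3 equivalence classes


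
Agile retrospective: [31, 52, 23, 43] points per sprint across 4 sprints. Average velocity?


Formula: Avg velocity = Total points / Number of sprints
Points: [31, 52, 23, 43]
Sum = 31 + 52 + 23 + 43 = 149
Avg velocity = 149 / 4 = 37.25 points/sprint

37.25 points/sprint


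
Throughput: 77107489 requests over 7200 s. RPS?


Formula: throughput = requests / seconds
throughput = 77107489 / 7200
throughput = 10709.37 requests/second

10709.37 requests/second


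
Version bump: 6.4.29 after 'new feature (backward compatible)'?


Current: 6.4.29
Change category: 'new feature (backward compatible)' → minor bump
SemVer rule: minor bump → increment MINOR, reset PATCH to 0 (MAJOR unchanged)
New: 6.5.0

6.5.0


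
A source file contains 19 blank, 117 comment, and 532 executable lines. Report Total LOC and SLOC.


Total LOC = blank + comment + code
Total LOC = 19 + 117 + 532 = 668
SLOC (source only) = code = 532

Total LOC: 668, SLOC: 532


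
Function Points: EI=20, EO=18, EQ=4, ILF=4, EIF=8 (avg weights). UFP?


UFP = EI*4 + EO*5 + EQ*4 + ILF*10 + EIF*7
UFP = 20*4 + 18*5 + 4*4 + 4*10 + 8*7
UFP = 80 + 90 + 16 + 40 + 56
UFP = 282

282


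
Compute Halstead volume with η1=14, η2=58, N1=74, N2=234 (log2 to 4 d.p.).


Formula: V = N * log2(η), where N = N1 + N2 and η = η1 + η2
η = 14 + 58 = 72
N = 74 + 234 = 308
log2(72) ≈ 6.1699
V = 308 * 6.1699 = 1900.33

1900.33


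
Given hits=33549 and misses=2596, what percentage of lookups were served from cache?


Formula: hit rate = hits / (hits + misses) * 100
hit rate = 33549 / (33549 + 2596) * 100
hit rate = 33549 / 36145 * 100
hit rate = 92.82%

92.82%


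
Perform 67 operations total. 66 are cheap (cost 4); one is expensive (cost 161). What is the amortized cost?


Formula: Amortized cost = Total cost / Operations
Total cost = (66 * 4) + (1 * 161)
Total cost = 264 + 161 = 425
Amortized = 425 / 67 = 6.3433

6.3433


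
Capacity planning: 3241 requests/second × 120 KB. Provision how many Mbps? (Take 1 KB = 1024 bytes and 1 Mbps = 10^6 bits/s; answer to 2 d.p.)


Formula: Mbps = payload_bytes * RPS * 8 / 1e6
Payload per request = 120 KB = 120 * 1024 = 122880 bytes
Total bytes/sec = 122880 * 3241 = 398254080
Total bits/sec = 398254080 * 8 = 3186032640
Mbps = 3186032640 / 1e6 = 3186.03

3186.03 Mbps


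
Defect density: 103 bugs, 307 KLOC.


Defect density = defects / KLOC
Defect density = 103 / 307
Defect density = 0.336 defects/KLOC

0.336 defects/KLOC


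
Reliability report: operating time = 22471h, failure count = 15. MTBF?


Formula: MTBF = Total operating time / Number of failures
MTBF = 22471 / 15
MTBF = 1498.07 hours

1498.07 hours


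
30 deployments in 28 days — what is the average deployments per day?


Formula: deployments per day = releases / days
= 30 / 28
= 1.071 deploys/day
(equivalently, 7.5 deploys/week)

1.071 deploys/day


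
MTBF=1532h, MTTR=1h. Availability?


Availability = MTBF / (MTBF + MTTR)
Availability = 1532 / (1532 + 1)
Availability = 1532 / 1533
Availability = 99.9348%

99.9348%


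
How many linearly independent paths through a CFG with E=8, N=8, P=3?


Formula: V(G) = E - N + 2P
V(G) = 8 - 8 + 2*3
V(G) = 0 + 6
V(G) = 6

6


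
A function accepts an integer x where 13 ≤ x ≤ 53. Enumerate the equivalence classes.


Valid range: [13, 53]
Class 1: x < 13 — invalid
Class 2: 13 ≤ x ≤ 53 — valid
Class 3: x > 53 — invalid
Total equivalence classes: 3

3 equivalence classes


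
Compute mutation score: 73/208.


Mutation score = killed / total * 100
Mutation score = 73 / 208 * 100
Mutation score = 35.1%

35.1%


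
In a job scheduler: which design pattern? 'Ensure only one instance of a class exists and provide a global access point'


This matches the Singleton pattern

Singleton


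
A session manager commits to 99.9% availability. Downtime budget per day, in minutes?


Formula: allowed downtime = period * (100 - SLA) / 100
Period (day) = 1440 minutes
Unavailability fraction = (100 - 99.9) / 100
Allowed downtime = 1440 * (100 - 99.9) / 100
Allowed downtime = 1.44 minutes

1.44 minutes


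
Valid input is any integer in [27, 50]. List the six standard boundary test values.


Range: [27, 50]
Boundaries: just below min, min, min+1, max-1, max, just above max
Values: [26, 27, 28, 49, 50, 51]

[26, 27, 28, 49, 50, 51]


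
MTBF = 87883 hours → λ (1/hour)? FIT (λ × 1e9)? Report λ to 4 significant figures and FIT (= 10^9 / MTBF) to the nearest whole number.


Formula: λ = 1 / MTBF; FIT = λ × 1e9 = 1e9 / MTBF
λ = 1 / 87883 ≈ 1.138e-05 failures/hour
FIT = 1e9 / 87883 ≈ 11379 failures per 1e9 hours (nearest whole number)

λ = 1.138e-05 /h, FIT = 11379


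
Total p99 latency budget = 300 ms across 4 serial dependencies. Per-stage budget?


Formula: per_stage = total_budget / stages
per_stage = 300 / 4
per_stage = 75.0 ms

75.0 ms


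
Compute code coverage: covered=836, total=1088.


Coverage = covered / total * 100
Coverage = 836 / 1088 * 100
Coverage = 76.84%

76.84%


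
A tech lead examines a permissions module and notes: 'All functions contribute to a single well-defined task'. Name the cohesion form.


Reasoning: Best: single purpose
Type: Functional cohesion

Functional cohesion


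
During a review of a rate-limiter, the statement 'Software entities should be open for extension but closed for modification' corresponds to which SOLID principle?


This describes the Open/Closed Principle (OCP)

Open/Closed Principle (OCP)


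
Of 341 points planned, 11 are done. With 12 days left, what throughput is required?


Formula: Required rate = Remaining points / Days left
Remaining = 341 - 11 = 330 points
Required rate = 330 / 12 = 27.5 points/day

27.5 points/day


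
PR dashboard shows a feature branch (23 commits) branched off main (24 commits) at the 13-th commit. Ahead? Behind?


Common ancestor: commit #13
feature commits after divergence: 23 - 13 = 10
main commits after divergence: 24 - 13 = 11
feature is 10 commits ahead of main
main is 11 commits ahead of feature

feature ahead: 10, main ahead: 11


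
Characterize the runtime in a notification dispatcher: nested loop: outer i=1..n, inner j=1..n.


Reasoning: n iterations times n iterations
Complexity: O(n^2)

O(n^2)


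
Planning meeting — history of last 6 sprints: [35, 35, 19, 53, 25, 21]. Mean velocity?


Formula: Avg velocity = Total points / Number of sprints
Points: [35, 35, 19, 53, 25, 21]
Sum = 35 + 35 + 19 + 53 + 25 + 21 = 188
Avg velocity = 188 / 6 = 31.33 points/sprint

31.33 points/sprint


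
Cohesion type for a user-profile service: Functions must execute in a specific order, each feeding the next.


Reasoning: Output of one is input to next
Type: Sequential cohesion

Sequential cohesion


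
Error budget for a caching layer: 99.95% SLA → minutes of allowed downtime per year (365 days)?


Formula: allowed downtime = period * (100 - SLA) / 100
Period (year (365 days)) = 525600 minutes
Unavailability fraction = (100 - 99.95) / 100
Allowed downtime = 525600 * (100 - 99.95) / 100
Allowed downtime = 262.8 minutes

262.8 minutes


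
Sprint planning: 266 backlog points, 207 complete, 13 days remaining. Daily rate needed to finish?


Formula: Required rate = Remaining points / Days left
Remaining = 266 - 207 = 59 points
Required rate = 59 / 13 = 4.54 points/day

4.54 points/day


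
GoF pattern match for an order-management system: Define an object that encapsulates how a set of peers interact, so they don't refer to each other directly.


This matches the Mediator pattern

Mediator


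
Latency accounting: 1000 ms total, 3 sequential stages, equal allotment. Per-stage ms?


Formula: per_stage = total_budget / stages
per_stage = 1000 / 3
per_stage = 333.33 ms

333.33 ms


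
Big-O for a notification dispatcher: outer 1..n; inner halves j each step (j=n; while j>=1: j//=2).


Reasoning: n times log n
Complexity: O(n log n)

O(n log n)


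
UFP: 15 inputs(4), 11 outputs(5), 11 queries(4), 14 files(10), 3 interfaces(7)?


UFP = EI*4 + EO*5 + EQ*4 + ILF*10 + EIF*7
UFP = 15*4 + 11*5 + 11*4 + 14*10 + 3*7
UFP = 60 + 55 + 44 + 140 + 21
UFP = 320

320


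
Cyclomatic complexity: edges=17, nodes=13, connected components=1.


Formula: V(G) = E - N + 2P
V(G) = 17 - 13 + 2*1
V(G) = 4 + 2
V(G) = 6

6


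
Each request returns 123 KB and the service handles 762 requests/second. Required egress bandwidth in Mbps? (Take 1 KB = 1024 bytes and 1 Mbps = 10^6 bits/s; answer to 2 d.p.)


Formula: Mbps = payload_bytes * RPS * 8 / 1e6
Payload per request = 123 KB = 123 * 1024 = 125952 bytes
Total bytes/sec = 125952 * 762 = 95975424
Total bits/sec = 95975424 * 8 = 767803392
Mbps = 767803392 / 1e6 = 767.8

767.8 Mbps


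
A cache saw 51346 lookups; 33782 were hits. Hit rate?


Formula: hit rate = hits / (hits + misses) * 100
hit rate = 33782 / (33782 + 17564) * 100
hit rate = 33782 / 51346 * 100
hit rate = 65.79%

65.79%


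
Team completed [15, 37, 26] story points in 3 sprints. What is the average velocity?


Formula: Avg velocity = Total points / Number of sprints
Points: [15, 37, 26]
Sum = 15 + 37 + 26 = 78
Avg velocity = 78 / 3 = 26.0 points/sprint

26.0 points/sprint


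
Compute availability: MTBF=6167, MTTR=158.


Availability = MTBF / (MTBF + MTTR)
Availability = 6167 / (6167 + 158)
Availability = 6167 / 6325
Availability = 97.502%

97.502%


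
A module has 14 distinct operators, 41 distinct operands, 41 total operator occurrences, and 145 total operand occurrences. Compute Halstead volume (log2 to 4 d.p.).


Formula: V = N * log2(η), where N = N1 + N2 and η = η1 + η2
η = 14 + 41 = 55
N = 41 + 145 = 186
log2(55) ≈ 5.7814
V = 186 * 5.7814 = 1075.34

1075.34


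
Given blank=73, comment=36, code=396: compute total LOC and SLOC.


Total LOC = blank + comment + code
Total LOC = 73 + 36 + 396 = 505
SLOC (source only) = code = 396

Total LOC: 505, SLOC: 396


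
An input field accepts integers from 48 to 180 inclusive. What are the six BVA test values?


Range: [48, 180]
Boundaries: just below min, min, min+1, max-1, max, just above max
Values: [47, 48, 49, 179, 180, 181]

[47, 48, 49, 179, 180, 181]


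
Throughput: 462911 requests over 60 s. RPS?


Formula: throughput = requests / seconds
throughput = 462911 / 60
throughput = 7715.18 requests/second

7715.18 requests/second


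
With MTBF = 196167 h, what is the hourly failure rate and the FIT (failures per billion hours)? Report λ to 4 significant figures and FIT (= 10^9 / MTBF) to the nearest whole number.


Formula: λ = 1 / MTBF; FIT = λ × 1e9 = 1e9 / MTBF
λ = 1 / 196167 ≈ 5.098e-06 failures/hour
FIT = 1e9 / 196167 ≈ 5098 failures per 1e9 hours (nearest whole number)

λ = 5.098e-06 /h, FIT = 5098


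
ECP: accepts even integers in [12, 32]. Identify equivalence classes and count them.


Constraint: even integers in [12, 32]
Class 1: x < 12 — out-of-range invalid
Class 2: x in [12,32] but odd — wrong type invalid
Class 3: x in [12,32] and even — valid
Class 4: x > 32 — out-of-range invalid
Total equivalence classes: 4

4 equivalence classes


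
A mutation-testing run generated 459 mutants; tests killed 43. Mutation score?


Mutation score = killed / total * 100
Mutation score = 43 / 459 * 100
Mutation score = 9.37%

9.37%


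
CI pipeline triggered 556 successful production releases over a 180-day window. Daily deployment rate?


Formula: deployments per day = releases / days
= 556 / 180
= 3.089 deploys/day
(equivalently, 21.62 deploys/week)

3.089 deploys/day


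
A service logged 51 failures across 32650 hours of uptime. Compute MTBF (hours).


Formula: MTBF = Total operating time / Number of failures
MTBF = 32650 / 51
MTBF = 640.2 hours

640.2 hours


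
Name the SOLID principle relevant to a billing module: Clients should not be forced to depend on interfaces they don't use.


This describes the Interface Segregation Principle (ISP)

Interface Segregation Principle (ISP)


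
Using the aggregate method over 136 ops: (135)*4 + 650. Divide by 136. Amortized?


Formula: Amortized cost = Total cost / Operations
Total cost = (135 * 4) + (1 * 650)
Total cost = 540 + 650 = 1190
Amortized = 1190 / 136 = 8.75

8.75


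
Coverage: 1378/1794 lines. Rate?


Coverage = covered / total * 100
Coverage = 1378 / 1794 * 100
Coverage = 76.81%

76.81%


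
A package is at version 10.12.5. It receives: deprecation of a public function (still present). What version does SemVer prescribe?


Current: 10.12.5
Change category: 'deprecation of a public function (still present)' → minor bump
SemVer rule: minor bump → increment MINOR, reset PATCH to 0 (MAJOR unchanged)
New: 10.13.0

10.13.0
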